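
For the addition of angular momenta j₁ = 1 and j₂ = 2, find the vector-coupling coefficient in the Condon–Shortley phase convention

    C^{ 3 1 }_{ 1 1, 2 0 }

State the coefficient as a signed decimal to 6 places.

triangle: 0!*2!*4!/7! = 48/5040
(j±m)!: 2!*0!*2!*2!*4!*2! = 384
prefactor² = (2J+1)*Δ*N² = 128/5
  k=0: +1/(0!*0!*0!*2!*2!*2!) = 1/8
Σ = 1/8  ⇒  CG² = 128/5*1/8² = 2/5
CG = +√(2/5) = +0.632456

+0.632456  (= +√(2/5))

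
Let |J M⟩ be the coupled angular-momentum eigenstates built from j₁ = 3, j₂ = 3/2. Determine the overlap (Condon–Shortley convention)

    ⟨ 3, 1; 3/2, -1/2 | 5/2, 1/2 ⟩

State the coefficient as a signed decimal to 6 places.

-0.119523

triangle: 2!*4!*1!/8! = 48/40320
(j±m)!: 4!*2!*1!*2!*3!*2! = 1152
prefactor² = (2J+1)*Δ*N² = 288/35
  k=0: +1/(0!*2!*2!*1!*2!*0!) = 1/8
  k=1: −1/(1!*1!*1!*0!*3!*1!) = -1/6
Σ = -1/24  ⇒  CG² = 288/35*(-1/24)² = 1/70
CG = −√(1/70) = -0.119523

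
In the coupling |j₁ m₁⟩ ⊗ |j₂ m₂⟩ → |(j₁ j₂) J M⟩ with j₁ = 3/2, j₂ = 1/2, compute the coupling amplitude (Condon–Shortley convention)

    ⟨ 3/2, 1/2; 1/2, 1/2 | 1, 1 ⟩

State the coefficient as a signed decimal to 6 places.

-0.500000

j₁+j₂−J=1  J+j₁−j₂=2  J−j₁+j₂=0  j₁+j₂+J+1=4
(j₁±m₁, j₂±m₂, J±M) = (2,1,1,0,2,0)
P² = 1
sum k=1..1:
  [1] −1/2 = -1/2
S = -1/2
C² = P²·S² = 1/4 ; C = -0.500000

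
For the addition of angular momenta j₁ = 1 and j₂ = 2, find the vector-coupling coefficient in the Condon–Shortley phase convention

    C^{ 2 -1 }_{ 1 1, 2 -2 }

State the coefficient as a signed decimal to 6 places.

+√(1/3) ≈ +0.577350

triangle: 1!·1!·3!/6! = 6/720
(j±m)!: 2!·0!·0!·4!·1!·3! = 288
prefactor² = (2J+1)·Δ·N² = 12
  k=0: +1/(0!·1!·0!·0!·1!·3!) = 1/6
Σ = 1/6  ⇒  CG² = 12·1/6² = 1/3
CG = +√(1/3) = +0.577350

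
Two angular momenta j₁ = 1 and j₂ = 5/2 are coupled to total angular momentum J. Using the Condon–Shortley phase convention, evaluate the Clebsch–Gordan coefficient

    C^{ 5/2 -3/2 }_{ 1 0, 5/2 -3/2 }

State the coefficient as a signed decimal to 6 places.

triangle: 1!*1!*4!/7! = 24/5040
(j±m)!: 1!*1!*1!*4!*1!*4! = 576
prefactor² = (2J+1)*Δ*N² = 576/35
  k=0: +1/(0!*1!*1!*1!*0!*3!) = 1/6
  k=1: −1/(1!*0!*0!*0!*1!*4!) = -1/24
Σ = 1/8  ⇒  CG² = 576/35*1/8² = 9/35
CG = +√(9/35) = +0.507093

+0.507093  (= +√(9/35))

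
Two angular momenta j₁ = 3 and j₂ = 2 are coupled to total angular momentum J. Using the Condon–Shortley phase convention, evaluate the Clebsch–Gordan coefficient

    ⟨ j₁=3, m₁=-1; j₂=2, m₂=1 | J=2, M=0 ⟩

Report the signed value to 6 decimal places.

√[5·3!3!1!/8! · 2!4!3!1!2!2!] = √(36/7)
  +(−1)^2/∏(2,1,2,1,1,0)! = 1/4  (running 1/4)
  +(−1)^3/∏(3,0,1,0,2,1)! = -1/12  (running 1/6)
⟨..|..⟩ = √(36/7)·(1/6) = +0.377964

+0.377964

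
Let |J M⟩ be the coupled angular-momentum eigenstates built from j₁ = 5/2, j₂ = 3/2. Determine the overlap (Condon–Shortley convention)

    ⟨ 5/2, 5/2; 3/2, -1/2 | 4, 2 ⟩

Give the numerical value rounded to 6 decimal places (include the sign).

+0.327327  (= +√(3/28))

triangle: 0!*5!*3!/9! = 720/362880
(j±m)!: 5!*0!*1!*2!*6!*2! = 345600
prefactor² = (2J+1)*Δ*N² = 43200/7
  k=0: +1/(0!*0!*0!*1!*5!*2!) = 1/240
Σ = 1/240  ⇒  CG² = 43200/7*1/240² = 3/28
CG = +√(3/28) = +0.327327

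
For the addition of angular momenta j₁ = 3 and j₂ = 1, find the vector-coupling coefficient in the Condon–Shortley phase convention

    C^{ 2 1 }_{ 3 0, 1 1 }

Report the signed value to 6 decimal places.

+0.377964  (= +√(1/7))

j₁+j₂−J=2  J+j₁−j₂=4  J−j₁+j₂=0  j₁+j₂+J+1=7
(j₁±m₁, j₂±m₂, J±M) = (3,3,2,0,3,1)
P² = 144/7
sum k=2..2:
  [2] +1/12 = 1/12
S = 1/12
C² = P²·S² = 1/7 ; C = +0.377964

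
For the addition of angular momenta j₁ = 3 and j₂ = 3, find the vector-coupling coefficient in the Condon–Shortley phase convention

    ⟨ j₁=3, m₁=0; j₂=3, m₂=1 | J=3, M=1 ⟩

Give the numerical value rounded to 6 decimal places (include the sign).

+√(1/6) ≈ +0.408248

triangle: 3!*3!*3!/10! = 216/3628800
(j±m)!: 3!*3!*4!*2!*4!*2! = 82944
prefactor² = (2J+1)*Δ*N² = 864/25
  k=1: −1/(1!*2!*2!*3!*1!*0!) = -1/24
  k=2: +1/(2!*1!*1!*2!*2!*1!) = 1/8
  k=3: −1/(3!*0!*0!*1!*3!*2!) = -1/72
Σ = 5/72  ⇒  CG² = 864/25*5/72² = 1/6
CG = +√(1/6) = +0.408248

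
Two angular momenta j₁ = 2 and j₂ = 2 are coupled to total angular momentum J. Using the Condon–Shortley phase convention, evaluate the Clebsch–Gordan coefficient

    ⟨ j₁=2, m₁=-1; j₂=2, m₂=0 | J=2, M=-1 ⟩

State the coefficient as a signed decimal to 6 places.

−√(1/14) ≈ -0.267261

√[5·2!2!2!/7! · 1!3!2!2!1!3!] = √(8/7)
  +(−1)^1/∏(1,1,2,1,0,1)! = -1/2  (running -1/2)
  +(−1)^2/∏(2,0,1,0,1,2)! = 1/4  (running -1/4)
⟨..|..⟩ = √(8/7)·(-1/4) = -0.267261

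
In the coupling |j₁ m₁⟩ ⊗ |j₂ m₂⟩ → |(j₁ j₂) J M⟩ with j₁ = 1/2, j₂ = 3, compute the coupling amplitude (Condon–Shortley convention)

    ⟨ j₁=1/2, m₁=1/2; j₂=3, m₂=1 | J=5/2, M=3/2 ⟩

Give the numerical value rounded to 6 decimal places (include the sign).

triangle: 1!×0!×5!/7! = 120/5040
(j±m)!: 1!×0!×4!×2!×4!×1! = 1152
prefactor² = (2J+1)×Δ×N² = 1152/7
  k=0: +1/(0!×1!×0!×4!×0!×1!) = 1/24
Σ = 1/24  ⇒  CG² = 1152/7×1/24² = 2/7
CG = +√(2/7) = +0.534522

+0.534522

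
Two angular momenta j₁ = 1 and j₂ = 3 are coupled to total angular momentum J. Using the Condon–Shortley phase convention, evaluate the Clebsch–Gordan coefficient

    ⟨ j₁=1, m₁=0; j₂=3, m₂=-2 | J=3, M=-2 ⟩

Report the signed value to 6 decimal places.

√[7·1!1!5!/8! · 1!1!1!5!1!5!] = √(300)
  +(−1)^0/∏(0,1,1,1,0,4)! = 1/24  (running 1/24)
  +(−1)^1/∏(1,0,0,0,1,5)! = -1/120  (running 1/30)
⟨..|..⟩ = √(300)·(1/30) = +0.577350

+0.577350  (= +√(1/3))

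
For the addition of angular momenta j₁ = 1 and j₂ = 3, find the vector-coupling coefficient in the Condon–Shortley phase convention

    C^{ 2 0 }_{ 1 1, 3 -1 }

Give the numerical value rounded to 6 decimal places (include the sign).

triangle: 2!*0!*4!/7! = 48/5040
(j±m)!: 2!*0!*2!*4!*2!*2! = 384
prefactor² = (2J+1)*Δ*N² = 128/7
  k=0: +1/(0!*2!*0!*2!*0!*2!) = 1/8
Σ = 1/8  ⇒  CG² = 128/7*1/8² = 2/7
CG = +√(2/7) = +0.534522

+0.534522  (= +√(2/7))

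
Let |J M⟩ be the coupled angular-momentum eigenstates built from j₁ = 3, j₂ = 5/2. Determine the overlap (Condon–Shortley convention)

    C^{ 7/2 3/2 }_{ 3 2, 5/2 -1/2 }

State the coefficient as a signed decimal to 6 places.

+0.308607  (= +√(2/21))

j₁+j₂−J=2  J+j₁−j₂=4  J−j₁+j₂=3  j₁+j₂+J+1=10
(j₁±m₁, j₂±m₂, J±M) = (5,1,2,3,5,2)
P² = 1536/7
sum k=0..1:
  [0] +1/24 = 1/24
  [1] −1/48 = -1/48
S = 1/48
C² = P²·S² = 2/21 ; C = +0.308607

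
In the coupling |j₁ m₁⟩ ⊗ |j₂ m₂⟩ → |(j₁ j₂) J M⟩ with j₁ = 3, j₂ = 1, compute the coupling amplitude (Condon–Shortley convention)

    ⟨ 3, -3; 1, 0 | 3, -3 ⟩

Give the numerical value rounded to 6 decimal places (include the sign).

triangle: 1!·5!·1!/8! = 120/40320
(j±m)!: 0!·6!·1!·1!·0!·6! = 518400
prefactor² = (2J+1)·Δ·N² = 10800
  k=1: −1/(1!·0!·5!·0!·0!·1!) = -1/120
Σ = -1/120  ⇒  CG² = 10800·(-1/120)² = 3/4
CG = −√(3/4) = -0.866025

−√(3/4) ≈ -0.866025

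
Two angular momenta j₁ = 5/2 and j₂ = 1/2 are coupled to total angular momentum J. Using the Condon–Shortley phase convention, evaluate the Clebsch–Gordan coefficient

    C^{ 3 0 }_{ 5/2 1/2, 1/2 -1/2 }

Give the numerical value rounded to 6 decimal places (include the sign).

+√(1/2) ≈ +0.707107

triangle: 0!*5!*1!/7! = 120/5040
(j±m)!: 3!*2!*0!*1!*3!*3! = 432
prefactor² = (2J+1)*Δ*N² = 72
  k=0: +1/(0!*0!*2!*0!*3!*1!) = 1/12
Σ = 1/12  ⇒  CG² = 72*1/12² = 1/2
CG = +√(1/2) = +0.707107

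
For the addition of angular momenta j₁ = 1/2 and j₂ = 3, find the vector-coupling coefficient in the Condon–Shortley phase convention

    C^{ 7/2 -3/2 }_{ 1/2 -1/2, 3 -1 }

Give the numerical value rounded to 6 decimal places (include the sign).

j₁+j₂−J=0  J+j₁−j₂=1  J−j₁+j₂=6  j₁+j₂+J+1=8
(j₁±m₁, j₂±m₂, J±M) = (0,1,2,4,2,5)
P² = 11520/7
sum k=0..0:
  [0] +1/48 = 1/48
S = 1/48
C² = P²·S² = 5/7 ; C = +0.845154

+0.845154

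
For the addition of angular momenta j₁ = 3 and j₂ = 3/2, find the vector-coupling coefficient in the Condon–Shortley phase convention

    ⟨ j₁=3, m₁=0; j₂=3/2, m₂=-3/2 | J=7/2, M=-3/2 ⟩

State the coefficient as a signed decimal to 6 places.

+0.690066

√[8·1!5!2!/9! · 3!3!0!3!2!5!] = √(1920/7)
  +(−1)^0/∏(0,1,3,0,2,2)! = 1/24  (running 1/24)
⟨..|..⟩ = √(1920/7)·(1/24) = +0.690066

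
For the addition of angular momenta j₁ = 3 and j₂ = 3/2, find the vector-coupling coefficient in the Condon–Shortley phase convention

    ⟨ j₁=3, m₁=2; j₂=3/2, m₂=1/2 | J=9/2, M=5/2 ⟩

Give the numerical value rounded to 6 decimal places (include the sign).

+√(1/2) = +0.707107

j₁+j₂−J=0  J+j₁−j₂=6  J−j₁+j₂=3  j₁+j₂+J+1=10
(j₁±m₁, j₂±m₂, J±M) = (5,1,2,1,7,2)
P² = 28800
sum k=0..0:
  [0] +1/240 = 1/240
S = 1/240
C² = P²·S² = 1/2 ; C = +0.707107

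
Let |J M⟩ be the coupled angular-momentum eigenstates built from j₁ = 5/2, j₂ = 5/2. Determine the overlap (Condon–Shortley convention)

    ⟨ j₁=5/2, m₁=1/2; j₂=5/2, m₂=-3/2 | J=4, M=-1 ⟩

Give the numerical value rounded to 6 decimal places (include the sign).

triangle: 1!*4!*4!/10! = 576/3628800
(j±m)!: 3!*2!*1!*4!*3!*5! = 207360
prefactor² = (2J+1)*Δ*N² = 10368/35
  k=0: +1/(0!*1!*2!*1!*2!*3!) = 1/24
  k=1: −1/(1!*0!*1!*0!*3!*4!) = -1/144
Σ = 5/144  ⇒  CG² = 10368/35*5/144² = 5/14
CG = +√(5/14) = +0.597614

+0.597614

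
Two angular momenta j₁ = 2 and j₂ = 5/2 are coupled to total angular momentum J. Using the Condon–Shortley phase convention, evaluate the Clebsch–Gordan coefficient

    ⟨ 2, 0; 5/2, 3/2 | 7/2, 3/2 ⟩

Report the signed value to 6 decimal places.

j₁+j₂−J=1  J+j₁−j₂=3  J−j₁+j₂=4  j₁+j₂+J+1=9
(j₁±m₁, j₂±m₂, J±M) = (2,2,4,1,5,2)
P² = 512/7
sum k=0..1:
  [0] +1/48 = 1/48
  [1] −1/12 = -1/12
S = -1/16
C² = P²·S² = 2/7 ; C = -0.534522

-0.534522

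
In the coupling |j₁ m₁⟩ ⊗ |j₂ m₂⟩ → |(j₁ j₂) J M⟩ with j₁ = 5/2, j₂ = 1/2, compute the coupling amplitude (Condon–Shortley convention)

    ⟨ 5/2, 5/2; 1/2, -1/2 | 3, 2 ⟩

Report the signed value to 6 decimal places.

√[7·0!5!1!/7! · 5!0!0!1!5!1!] = √(2400)
  +(−1)^0/∏(0,0,0,0,5,1)! = 1/120  (running 1/120)
⟨..|..⟩ = √(2400)·(1/120) = +0.408248

+√(1/6) = +0.408248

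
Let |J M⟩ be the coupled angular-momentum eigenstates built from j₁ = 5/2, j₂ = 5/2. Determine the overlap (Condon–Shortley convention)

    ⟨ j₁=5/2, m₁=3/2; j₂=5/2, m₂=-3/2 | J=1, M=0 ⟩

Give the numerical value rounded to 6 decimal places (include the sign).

triangle: 4!·1!·1!/7! = 24/5040
(j±m)!: 4!·1!·1!·4!·1!·1! = 576
prefactor² = (2J+1)·Δ·N² = 288/35
  k=0: +1/(0!·4!·1!·1!·0!·0!) = 1/24
  k=1: −1/(1!·3!·0!·0!·1!·1!) = -1/6
Σ = -1/8  ⇒  CG² = 288/35·(-1/8)² = 9/70
CG = −√(9/70) = -0.358569

-0.358569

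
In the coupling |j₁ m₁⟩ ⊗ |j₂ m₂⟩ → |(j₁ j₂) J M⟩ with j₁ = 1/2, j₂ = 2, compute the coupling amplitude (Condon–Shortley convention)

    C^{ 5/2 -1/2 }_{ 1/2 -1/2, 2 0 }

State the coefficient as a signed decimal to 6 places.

triangle: 0!·1!·4!/6! = 24/720
(j±m)!: 0!·1!·2!·2!·2!·3! = 48
prefactor² = (2J+1)·Δ·N² = 48/5
  k=0: +1/(0!·0!·1!·2!·0!·2!) = 1/4
Σ = 1/4  ⇒  CG² = 48/5·1/4² = 3/5
CG = +√(3/5) = +0.774597

+√(3/5) ≈ +0.774597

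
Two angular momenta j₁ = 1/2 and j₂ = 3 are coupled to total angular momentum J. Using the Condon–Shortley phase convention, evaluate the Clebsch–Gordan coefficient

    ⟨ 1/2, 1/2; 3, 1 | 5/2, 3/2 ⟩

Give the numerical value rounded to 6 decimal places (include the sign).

+0.534522  (= +√(2/7))

√[6·1!0!5!/7! · 1!0!4!2!4!1!] = √(1152/7)
  +(−1)^0/∏(0,1,0,4,0,1)! = 1/24  (running 1/24)
⟨..|..⟩ = √(1152/7)·(1/24) = +0.534522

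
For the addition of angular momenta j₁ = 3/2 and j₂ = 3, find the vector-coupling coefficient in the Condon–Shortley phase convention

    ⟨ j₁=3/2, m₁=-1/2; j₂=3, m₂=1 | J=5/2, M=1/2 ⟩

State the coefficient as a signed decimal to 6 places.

triangle: 2!×1!×4!/8! = 48/40320
(j±m)!: 1!×2!×4!×2!×3!×2! = 1152
prefactor² = (2J+1)×Δ×N² = 288/35
  k=1: −1/(1!×1!×1!×3!×0!×1!) = -1/6
  k=2: +1/(2!×0!×0!×2!×1!×2!) = 1/8
Σ = -1/24  ⇒  CG² = 288/35×(-1/24)² = 1/70
CG = −√(1/70) = -0.119523

-0.119523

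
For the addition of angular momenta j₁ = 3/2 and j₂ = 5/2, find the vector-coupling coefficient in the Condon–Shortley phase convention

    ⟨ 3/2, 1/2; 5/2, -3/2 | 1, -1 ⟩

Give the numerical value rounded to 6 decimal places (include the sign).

j₁+j₂−J=3  J+j₁−j₂=0  J−j₁+j₂=2  j₁+j₂+J+1=6
(j₁±m₁, j₂±m₂, J±M) = (2,1,1,4,0,2)
P² = 24/5
sum k=1..1:
  [1] −1/4 = -1/4
S = -1/4
C² = P²·S² = 3/10 ; C = -0.547723

−√(3/10) = -0.547723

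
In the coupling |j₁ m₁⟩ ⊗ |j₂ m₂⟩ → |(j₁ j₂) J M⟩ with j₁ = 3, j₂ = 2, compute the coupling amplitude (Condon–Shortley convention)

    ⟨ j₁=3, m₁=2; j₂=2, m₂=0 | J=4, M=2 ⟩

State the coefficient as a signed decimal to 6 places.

triangle: 1!·5!·3!/10! = 720/3628800
(j±m)!: 5!·1!·2!·2!·6!·2! = 691200
prefactor² = (2J+1)·Δ·N² = 8640/7
  k=0: +1/(0!·1!·1!·2!·4!·1!) = 1/48
  k=1: −1/(1!·0!·0!·1!·5!·2!) = -1/240
Σ = 1/60  ⇒  CG² = 8640/7·1/60² = 12/35
CG = +√(12/35) = +0.585540

+√(12/35) ≈ +0.585540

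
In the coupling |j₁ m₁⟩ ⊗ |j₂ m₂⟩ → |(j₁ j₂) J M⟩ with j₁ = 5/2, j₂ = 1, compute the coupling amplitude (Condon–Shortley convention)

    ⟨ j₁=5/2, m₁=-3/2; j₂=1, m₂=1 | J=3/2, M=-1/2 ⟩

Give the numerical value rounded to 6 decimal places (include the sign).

j₁+j₂−J=2  J+j₁−j₂=3  J−j₁+j₂=0  j₁+j₂+J+1=6
(j₁±m₁, j₂±m₂, J±M) = (1,4,2,0,1,2)
P² = 32/5
sum k=2..2:
  [2] +1/4 = 1/4
S = 1/4
C² = P²·S² = 2/5 ; C = +0.632456

+0.632456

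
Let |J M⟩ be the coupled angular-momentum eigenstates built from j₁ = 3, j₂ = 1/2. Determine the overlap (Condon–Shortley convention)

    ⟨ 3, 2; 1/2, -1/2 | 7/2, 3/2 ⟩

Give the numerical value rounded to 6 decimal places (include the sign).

triangle: 0!×6!×1!/8! = 720/40320
(j±m)!: 5!×1!×0!×1!×5!×2! = 28800
prefactor² = (2J+1)×Δ×N² = 28800/7
  k=0: +1/(0!×0!×1!×0!×5!×1!) = 1/120
Σ = 1/120  ⇒  CG² = 28800/7×1/120² = 2/7
CG = +√(2/7) = +0.534522

+√(2/7) = +0.534522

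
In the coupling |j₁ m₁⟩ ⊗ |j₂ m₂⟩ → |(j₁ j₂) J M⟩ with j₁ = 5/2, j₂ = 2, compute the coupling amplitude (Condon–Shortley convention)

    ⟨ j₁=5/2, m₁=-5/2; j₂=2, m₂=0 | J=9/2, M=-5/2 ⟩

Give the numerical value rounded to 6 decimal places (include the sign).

√[10·0!5!4!/10! · 0!5!2!2!2!7!] = √(38400)
  +(−1)^0/∏(0,0,5,2,0,2)! = 1/480  (running 1/480)
⟨..|..⟩ = √(38400)·(1/480) = +0.408248

+0.408248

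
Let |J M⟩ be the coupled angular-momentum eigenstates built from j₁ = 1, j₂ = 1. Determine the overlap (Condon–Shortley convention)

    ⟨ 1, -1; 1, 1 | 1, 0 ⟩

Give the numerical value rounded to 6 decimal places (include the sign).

-0.707107

triangle: 1!·1!·1!/4! = 1/24
(j±m)!: 0!·2!·2!·0!·1!·1! = 4
prefactor² = (2J+1)·Δ·N² = 1/2
  k=1: −1/(1!·0!·1!·1!·0!·0!) = -1
Σ = -1  ⇒  CG² = 1/2·(-1)² = 1/2
CG = −√(1/2) = -0.707107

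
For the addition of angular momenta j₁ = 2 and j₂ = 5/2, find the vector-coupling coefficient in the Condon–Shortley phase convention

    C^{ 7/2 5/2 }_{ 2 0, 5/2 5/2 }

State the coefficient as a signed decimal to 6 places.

−√(10/21) ≈ -0.690066

j₁+j₂−J=1  J+j₁−j₂=3  J−j₁+j₂=4  j₁+j₂+J+1=9
(j₁±m₁, j₂±m₂, J±M) = (2,2,5,0,6,1)
P² = 7680/7
sum k=1..1:
  [1] −1/48 = -1/48
S = -1/48
C² = P²·S² = 10/21 ; C = -0.690066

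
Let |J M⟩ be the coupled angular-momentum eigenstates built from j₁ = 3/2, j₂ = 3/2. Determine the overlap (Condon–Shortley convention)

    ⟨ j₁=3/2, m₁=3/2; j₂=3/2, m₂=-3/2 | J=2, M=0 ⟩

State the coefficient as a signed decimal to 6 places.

+√(1/4) = +0.500000

√[5·1!2!2!/6! · 3!0!0!3!2!2!] = √(4)
  +(−1)^0/∏(0,1,0,0,2,2)! = 1/4  (running 1/4)
⟨..|..⟩ = √(4)·(1/4) = +0.500000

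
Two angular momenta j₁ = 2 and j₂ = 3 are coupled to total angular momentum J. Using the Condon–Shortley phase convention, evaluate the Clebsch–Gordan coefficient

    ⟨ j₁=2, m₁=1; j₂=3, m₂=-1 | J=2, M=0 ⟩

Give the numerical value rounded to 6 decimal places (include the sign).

√[5·3!1!3!/8! · 3!1!2!4!2!2!] = √(36/7)
  +(−1)^0/∏(0,3,1,2,0,1)! = 1/12  (running 1/12)
  +(−1)^1/∏(1,2,0,1,1,2)! = -1/4  (running -1/6)
⟨..|..⟩ = √(36/7)·(-1/6) = -0.377964

−√(1/7) = -0.377964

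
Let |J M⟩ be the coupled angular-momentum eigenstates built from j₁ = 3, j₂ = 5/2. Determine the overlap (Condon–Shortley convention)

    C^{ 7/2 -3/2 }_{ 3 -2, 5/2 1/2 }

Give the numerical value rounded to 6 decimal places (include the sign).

+√(2/21) = +0.308607

√[8·2!4!3!/10! · 1!5!3!2!2!5!] = √(1536/7)
  +(−1)^1/∏(1,1,4,2,0,1)! = -1/48  (running -1/48)
  +(−1)^2/∏(2,0,3,1,1,2)! = 1/24  (running 1/48)
⟨..|..⟩ = √(1536/7)·(1/48) = +0.308607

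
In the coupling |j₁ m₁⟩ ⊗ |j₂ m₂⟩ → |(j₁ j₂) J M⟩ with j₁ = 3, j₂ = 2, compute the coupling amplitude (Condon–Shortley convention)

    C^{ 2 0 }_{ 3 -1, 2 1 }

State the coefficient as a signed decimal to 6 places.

+0.377964  (= +√(1/7))

triangle: 3!×3!×1!/8! = 36/40320
(j±m)!: 2!×4!×3!×1!×2!×2! = 1152
prefactor² = (2J+1)×Δ×N² = 36/7
  k=2: +1/(2!×1!×2!×1!×1!×0!) = 1/4
  k=3: −1/(3!×0!×1!×0!×2!×1!) = -1/12
Σ = 1/6  ⇒  CG² = 36/7×1/6² = 1/7
CG = +√(1/7) = +0.377964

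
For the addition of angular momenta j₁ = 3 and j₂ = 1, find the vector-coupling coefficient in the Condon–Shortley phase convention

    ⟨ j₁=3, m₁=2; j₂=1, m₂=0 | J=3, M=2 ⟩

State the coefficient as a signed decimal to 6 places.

+√(1/3) ≈ +0.577350

j₁+j₂−J=1  J+j₁−j₂=5  J−j₁+j₂=1  j₁+j₂+J+1=8
(j₁±m₁, j₂±m₂, J±M) = (5,1,1,1,5,1)
P² = 300
sum k=0..1:
  [0] +1/24 = 1/24
  [1] −1/120 = -1/120
S = 1/30
C² = P²·S² = 1/3 ; C = +0.577350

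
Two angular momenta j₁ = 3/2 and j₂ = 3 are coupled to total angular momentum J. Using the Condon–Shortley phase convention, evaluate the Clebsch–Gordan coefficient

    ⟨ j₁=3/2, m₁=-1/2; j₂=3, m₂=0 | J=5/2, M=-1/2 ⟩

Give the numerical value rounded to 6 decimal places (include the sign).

-0.414039  (= −√(6/35))

triangle: 2!×1!×4!/8! = 48/40320
(j±m)!: 1!×2!×3!×3!×2!×3! = 864
prefactor² = (2J+1)×Δ×N² = 216/35
  k=1: −1/(1!×1!×1!×2!×0!×2!) = -1/4
  k=2: +1/(2!×0!×0!×1!×1!×3!) = 1/12
Σ = -1/6  ⇒  CG² = 216/35×(-1/6)² = 6/35
CG = −√(6/35) = -0.414039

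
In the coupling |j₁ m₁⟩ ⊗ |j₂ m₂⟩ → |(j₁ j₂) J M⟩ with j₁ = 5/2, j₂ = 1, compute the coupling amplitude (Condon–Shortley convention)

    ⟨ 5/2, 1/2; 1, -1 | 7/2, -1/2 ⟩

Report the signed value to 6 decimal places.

+0.534522  (= +√(2/7))

√[8·0!5!2!/8! · 3!2!0!2!3!4!] = √(1152/7)
  +(−1)^0/∏(0,0,2,0,3,2)! = 1/24  (running 1/24)
⟨..|..⟩ = √(1152/7)·(1/24) = +0.534522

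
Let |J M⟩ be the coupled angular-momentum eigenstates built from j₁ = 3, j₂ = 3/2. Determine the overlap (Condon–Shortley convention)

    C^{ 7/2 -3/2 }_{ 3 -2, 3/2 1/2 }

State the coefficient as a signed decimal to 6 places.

-0.654654  (= −√(3/7))

√[8·1!5!2!/9! · 1!5!2!1!2!5!] = √(6400/21)
  +(−1)^0/∏(0,1,5,2,0,0)! = 1/240  (running 1/240)
  +(−1)^1/∏(1,0,4,1,1,1)! = -1/24  (running -3/80)
⟨..|..⟩ = √(6400/21)·(-3/80) = -0.654654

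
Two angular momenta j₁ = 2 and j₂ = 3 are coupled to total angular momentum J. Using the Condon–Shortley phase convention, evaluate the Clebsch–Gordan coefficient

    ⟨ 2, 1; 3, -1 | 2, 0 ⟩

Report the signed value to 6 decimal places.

-0.377964  (= −√(1/7))

√[5·3!1!3!/8! · 3!1!2!4!2!2!] = √(36/7)
  +(−1)^0/∏(0,3,1,2,0,1)! = 1/12  (running 1/12)
  +(−1)^1/∏(1,2,0,1,1,2)! = -1/4  (running -1/6)
⟨..|..⟩ = √(36/7)·(-1/6) = -0.377964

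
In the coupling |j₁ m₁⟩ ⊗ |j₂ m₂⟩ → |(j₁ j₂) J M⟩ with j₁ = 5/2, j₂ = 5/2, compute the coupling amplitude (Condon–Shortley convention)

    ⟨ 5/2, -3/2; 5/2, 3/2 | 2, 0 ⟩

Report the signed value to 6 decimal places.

−√(1/84) ≈ -0.109109

triangle: 3!*2!*2!/8! = 24/40320
(j±m)!: 1!*4!*4!*1!*2!*2! = 2304
prefactor² = (2J+1)*Δ*N² = 48/7
  k=2: +1/(2!*1!*2!*2!*0!*0!) = 1/8
  k=3: −1/(3!*0!*1!*1!*1!*1!) = -1/6
Σ = -1/24  ⇒  CG² = 48/7*(-1/24)² = 1/84
CG = −√(1/84) = -0.109109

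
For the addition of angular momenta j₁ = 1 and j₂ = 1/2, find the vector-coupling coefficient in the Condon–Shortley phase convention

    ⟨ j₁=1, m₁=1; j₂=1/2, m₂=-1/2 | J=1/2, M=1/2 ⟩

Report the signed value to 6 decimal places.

√[2·1!1!0!/3! · 2!0!0!1!1!0!] = √(2/3)
  +(−1)^0/∏(0,1,0,0,1,0)! = 1  (running 1)
⟨..|..⟩ = √(2/3)·(1) = +0.816497

+√(2/3) = +0.816497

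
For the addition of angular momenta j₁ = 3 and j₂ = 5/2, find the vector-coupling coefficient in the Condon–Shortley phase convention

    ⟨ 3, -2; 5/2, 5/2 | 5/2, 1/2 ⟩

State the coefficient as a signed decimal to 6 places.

−√(5/14) = -0.597614

triangle: 3!*3!*2!/9! = 72/362880
(j±m)!: 1!*5!*5!*0!*3!*2! = 172800
prefactor² = (2J+1)*Δ*N² = 1440/7
  k=3: −1/(3!*0!*2!*2!*1!*0!) = -1/24
Σ = -1/24  ⇒  CG² = 1440/7*(-1/24)² = 5/14
CG = −√(5/14) = -0.597614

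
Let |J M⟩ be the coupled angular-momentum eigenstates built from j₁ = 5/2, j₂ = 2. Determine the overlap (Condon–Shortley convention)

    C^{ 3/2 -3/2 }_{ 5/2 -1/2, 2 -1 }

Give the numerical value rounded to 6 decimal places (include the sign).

−√(9/35) ≈ -0.507093

j₁+j₂−J=3  J+j₁−j₂=2  J−j₁+j₂=1  j₁+j₂+J+1=7
(j₁±m₁, j₂±m₂, J±M) = (2,3,1,3,0,3)
P² = 144/35
sum k=1..1:
  [1] −1/4 = -1/4
S = -1/4
C² = P²·S² = 9/35 ; C = -0.507093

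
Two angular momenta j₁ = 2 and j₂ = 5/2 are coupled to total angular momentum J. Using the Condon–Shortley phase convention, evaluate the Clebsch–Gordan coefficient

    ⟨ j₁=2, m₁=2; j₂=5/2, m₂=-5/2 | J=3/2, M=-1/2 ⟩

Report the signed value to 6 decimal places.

+√(8/21) ≈ +0.617213

j₁+j₂−J=3  J+j₁−j₂=1  J−j₁+j₂=2  j₁+j₂+J+1=7
(j₁±m₁, j₂±m₂, J±M) = (4,0,0,5,1,2)
P² = 384/7
sum k=0..0:
  [0] +1/12 = 1/12
S = 1/12
C² = P²·S² = 8/21 ; C = +0.617213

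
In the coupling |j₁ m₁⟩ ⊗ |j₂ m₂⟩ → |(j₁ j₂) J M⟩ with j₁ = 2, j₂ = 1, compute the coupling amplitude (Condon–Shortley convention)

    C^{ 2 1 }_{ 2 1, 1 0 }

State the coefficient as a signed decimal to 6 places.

triangle: 1!×3!×1!/6! = 6/720
(j±m)!: 3!×1!×1!×1!×3!×1! = 36
prefactor² = (2J+1)×Δ×N² = 3/2
  k=0: +1/(0!×1!×1!×1!×2!×0!) = 1/2
  k=1: −1/(1!×0!×0!×0!×3!×1!) = -1/6
Σ = 1/3  ⇒  CG² = 3/2×1/3² = 1/6
CG = +√(1/6) = +0.408248

+0.408248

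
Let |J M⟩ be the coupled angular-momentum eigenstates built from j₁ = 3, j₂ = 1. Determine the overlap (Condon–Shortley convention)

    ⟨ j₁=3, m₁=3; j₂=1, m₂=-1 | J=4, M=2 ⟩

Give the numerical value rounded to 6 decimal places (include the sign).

+0.188982  (= +√(1/28))

√[9·0!6!2!/9! · 6!0!0!2!6!2!] = √(518400/7)
  +(−1)^0/∏(0,0,0,0,6,2)! = 1/1440  (running 1/1440)
⟨..|..⟩ = √(518400/7)·(1/1440) = +0.188982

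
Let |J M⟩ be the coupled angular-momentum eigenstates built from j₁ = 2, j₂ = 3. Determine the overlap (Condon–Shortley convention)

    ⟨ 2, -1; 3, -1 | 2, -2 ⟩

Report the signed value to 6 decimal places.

√[5·3!1!3!/8! · 1!3!2!4!0!4!] = √(216/7)
  +(−1)^2/∏(2,1,1,0,0,3)! = 1/12  (running 1/12)
⟨..|..⟩ = √(216/7)·(1/12) = +0.462910

+0.462910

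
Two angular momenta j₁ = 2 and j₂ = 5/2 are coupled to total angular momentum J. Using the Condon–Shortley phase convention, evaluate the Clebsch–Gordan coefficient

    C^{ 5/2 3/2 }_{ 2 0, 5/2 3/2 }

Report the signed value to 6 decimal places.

triangle: 2!×2!×3!/8! = 24/40320
(j±m)!: 2!×2!×4!×1!×4!×1! = 2304
prefactor² = (2J+1)×Δ×N² = 288/35
  k=1: −1/(1!×1!×1!×3!×1!×0!) = -1/6
  k=2: +1/(2!×0!×0!×2!×2!×1!) = 1/8
Σ = -1/24  ⇒  CG² = 288/35×(-1/24)² = 1/70
CG = −√(1/70) = -0.119523

-0.119523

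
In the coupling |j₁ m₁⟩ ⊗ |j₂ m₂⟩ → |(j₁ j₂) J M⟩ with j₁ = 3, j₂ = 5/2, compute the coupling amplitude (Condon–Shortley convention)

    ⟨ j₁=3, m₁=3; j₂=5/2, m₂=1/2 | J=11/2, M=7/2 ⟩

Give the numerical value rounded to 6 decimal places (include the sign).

+0.426401  (= +√(2/11))

triangle: 0!*6!*5!/12! = 86400/479001600
(j±m)!: 6!*0!*3!*2!*9!*2! = 6270566400
prefactor² = (2J+1)*Δ*N² = 149299200/11
  k=0: +1/(0!*0!*0!*3!*6!*2!) = 1/8640
Σ = 1/8640  ⇒  CG² = 149299200/11*1/8640² = 2/11
CG = +√(2/11) = +0.426401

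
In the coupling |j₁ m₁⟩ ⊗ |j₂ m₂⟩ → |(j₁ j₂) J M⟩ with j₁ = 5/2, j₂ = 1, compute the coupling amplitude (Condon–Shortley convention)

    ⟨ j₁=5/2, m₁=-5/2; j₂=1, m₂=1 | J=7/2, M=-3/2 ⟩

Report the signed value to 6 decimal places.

+√(1/21) ≈ +0.218218

j₁+j₂−J=0  J+j₁−j₂=5  J−j₁+j₂=2  j₁+j₂+J+1=8
(j₁±m₁, j₂±m₂, J±M) = (0,5,2,0,2,5)
P² = 19200/7
sum k=0..0:
  [0] +1/240 = 1/240
S = 1/240
C² = P²·S² = 1/21 ; C = +0.218218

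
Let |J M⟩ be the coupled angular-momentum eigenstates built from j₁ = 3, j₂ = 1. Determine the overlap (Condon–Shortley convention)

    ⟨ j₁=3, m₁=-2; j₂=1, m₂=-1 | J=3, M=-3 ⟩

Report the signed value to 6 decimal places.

+0.500000  (= +√(1/4))

triangle: 1!×5!×1!/8! = 120/40320
(j±m)!: 1!×5!×0!×2!×0!×6! = 172800
prefactor² = (2J+1)×Δ×N² = 3600
  k=0: +1/(0!×1!×5!×0!×0!×1!) = 1/120
Σ = 1/120  ⇒  CG² = 3600×1/120² = 1/4
CG = +√(1/4) = +0.500000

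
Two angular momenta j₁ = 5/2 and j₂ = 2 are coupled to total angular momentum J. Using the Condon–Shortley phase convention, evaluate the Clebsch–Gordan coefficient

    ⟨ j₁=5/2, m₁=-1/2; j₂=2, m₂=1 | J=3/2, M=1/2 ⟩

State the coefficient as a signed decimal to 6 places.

+√(5/21) ≈ +0.487950

j₁+j₂−J=3  J+j₁−j₂=2  J−j₁+j₂=1  j₁+j₂+J+1=7
(j₁±m₁, j₂±m₂, J±M) = (2,3,3,1,2,1)
P² = 48/35
sum k=2..3:
  [2] +1/2 = 1/2
  [3] −1/12 = -1/12
S = 5/12
C² = P²·S² = 5/21 ; C = +0.487950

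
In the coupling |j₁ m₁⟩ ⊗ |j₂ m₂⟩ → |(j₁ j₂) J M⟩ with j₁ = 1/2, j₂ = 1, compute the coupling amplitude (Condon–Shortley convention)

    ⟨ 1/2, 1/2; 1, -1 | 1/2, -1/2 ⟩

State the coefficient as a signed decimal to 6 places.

+0.816497  (= +√(2/3))

√[2·1!0!1!/3! · 1!0!0!2!0!1!] = √(2/3)
  +(−1)^0/∏(0,1,0,0,0,1)! = 1  (running 1)
⟨..|..⟩ = √(2/3)·(1) = +0.816497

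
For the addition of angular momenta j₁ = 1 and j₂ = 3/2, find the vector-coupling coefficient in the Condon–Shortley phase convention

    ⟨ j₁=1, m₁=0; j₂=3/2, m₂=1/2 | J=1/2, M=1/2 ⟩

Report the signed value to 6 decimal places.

triangle: 2!·0!·1!/4! = 2/24
(j±m)!: 1!·1!·2!·1!·1!·0! = 2
prefactor² = (2J+1)·Δ·N² = 1/3
  k=1: −1/(1!·1!·0!·1!·0!·0!) = -1
Σ = -1  ⇒  CG² = 1/3·(-1)² = 1/3
CG = −√(1/3) = -0.577350

−√(1/3) = -0.577350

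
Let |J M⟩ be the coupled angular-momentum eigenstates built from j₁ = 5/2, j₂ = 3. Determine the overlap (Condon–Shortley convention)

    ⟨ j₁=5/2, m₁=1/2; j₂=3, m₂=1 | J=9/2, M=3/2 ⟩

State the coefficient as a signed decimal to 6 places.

triangle: 1!·4!·5!/11! = 2880/39916800
(j±m)!: 3!·2!·4!·2!·6!·3! = 2488320
prefactor² = (2J+1)·Δ·N² = 138240/77
  k=0: +1/(0!·1!·2!·4!·2!·1!) = 1/96
  k=1: −1/(1!·0!·1!·3!·3!·2!) = -1/72
Σ = -1/288  ⇒  CG² = 138240/77·(-1/288)² = 5/231
CG = −√(5/231) = -0.147122

−√(5/231) ≈ -0.147122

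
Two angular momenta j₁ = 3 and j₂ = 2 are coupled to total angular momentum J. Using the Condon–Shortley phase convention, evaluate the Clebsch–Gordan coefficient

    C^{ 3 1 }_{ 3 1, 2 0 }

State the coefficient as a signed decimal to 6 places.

triangle: 2!×4!×2!/9! = 96/362880
(j±m)!: 4!×2!×2!×2!×4!×2! = 9216
prefactor² = (2J+1)×Δ×N² = 256/15
  k=0: +1/(0!×2!×2!×2!×2!×0!) = 1/16
  k=1: −1/(1!×1!×1!×1!×3!×1!) = -1/6
  k=2: +1/(2!×0!×0!×0!×4!×2!) = 1/96
Σ = -3/32  ⇒  CG² = 256/15×(-3/32)² = 3/20
CG = −√(3/20) = -0.387298

-0.387298  (= −√(3/20))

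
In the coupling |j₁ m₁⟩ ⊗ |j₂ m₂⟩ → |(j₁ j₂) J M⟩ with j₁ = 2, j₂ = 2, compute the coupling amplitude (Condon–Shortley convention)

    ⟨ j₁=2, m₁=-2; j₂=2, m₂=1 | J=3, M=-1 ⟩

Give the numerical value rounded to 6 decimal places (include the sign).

−√(3/10) = -0.547723

triangle: 1!×3!×3!/8! = 36/40320
(j±m)!: 0!×4!×3!×1!×2!×4! = 6912
prefactor² = (2J+1)×Δ×N² = 216/5
  k=1: −1/(1!×0!×3!×2!×0!×1!) = -1/12
Σ = -1/12  ⇒  CG² = 216/5×(-1/12)² = 3/10
CG = −√(3/10) = -0.547723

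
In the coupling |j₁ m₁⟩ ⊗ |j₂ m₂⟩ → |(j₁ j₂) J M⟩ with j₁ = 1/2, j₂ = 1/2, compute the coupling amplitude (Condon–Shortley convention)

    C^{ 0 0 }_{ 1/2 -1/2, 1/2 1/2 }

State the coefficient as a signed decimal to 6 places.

-0.707107  (= −√(1/2))

triangle: 1!·0!·0!/2! = 1/2
(j±m)!: 0!·1!·1!·0!·0!·0! = 1
prefactor² = (2J+1)·Δ·N² = 1/2
  k=1: −1/(1!·0!·0!·0!·0!·0!) = -1
Σ = -1  ⇒  CG² = 1/2·(-1)² = 1/2
CG = −√(1/2) = -0.707107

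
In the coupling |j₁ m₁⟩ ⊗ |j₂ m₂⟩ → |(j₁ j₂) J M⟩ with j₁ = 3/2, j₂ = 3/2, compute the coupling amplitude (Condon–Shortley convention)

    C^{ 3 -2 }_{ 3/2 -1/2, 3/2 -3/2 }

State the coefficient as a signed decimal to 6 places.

triangle: 0!×3!×3!/7! = 36/5040
(j±m)!: 1!×2!×0!×3!×1!×5! = 1440
prefactor² = (2J+1)×Δ×N² = 72
  k=0: +1/(0!×0!×2!×0!×1!×3!) = 1/12
Σ = 1/12  ⇒  CG² = 72×1/12² = 1/2
CG = +√(1/2) = +0.707107

+0.707107  (= +√(1/2))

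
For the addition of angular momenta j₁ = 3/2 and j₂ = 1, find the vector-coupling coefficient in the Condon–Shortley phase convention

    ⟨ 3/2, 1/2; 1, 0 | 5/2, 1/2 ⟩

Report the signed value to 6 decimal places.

j₁+j₂−J=0  J+j₁−j₂=3  J−j₁+j₂=2  j₁+j₂+J+1=6
(j₁±m₁, j₂±m₂, J±M) = (2,1,1,1,3,2)
P² = 12/5
sum k=0..0:
  [0] +1/2 = 1/2
S = 1/2
C² = P²·S² = 3/5 ; C = +0.774597

+0.774597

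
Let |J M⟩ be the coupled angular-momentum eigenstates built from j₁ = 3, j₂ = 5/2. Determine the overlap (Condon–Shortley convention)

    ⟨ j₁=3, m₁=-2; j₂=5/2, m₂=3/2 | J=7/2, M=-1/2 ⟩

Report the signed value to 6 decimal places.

triangle: 2!*4!*3!/10! = 288/3628800
(j±m)!: 1!*5!*4!*1!*3!*4! = 414720
prefactor² = (2J+1)*Δ*N² = 9216/35
  k=1: −1/(1!*1!*4!*3!*0!*0!) = -1/144
  k=2: +1/(2!*0!*3!*2!*1!*1!) = 1/24
Σ = 5/144  ⇒  CG² = 9216/35*5/144² = 20/63
CG = +√(20/63) = +0.563436

+√(20/63) ≈ +0.563436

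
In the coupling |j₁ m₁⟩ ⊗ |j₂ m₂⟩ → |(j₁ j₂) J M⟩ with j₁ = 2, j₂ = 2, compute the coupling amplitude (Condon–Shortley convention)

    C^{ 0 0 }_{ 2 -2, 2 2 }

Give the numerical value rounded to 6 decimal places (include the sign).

+√(1/5) = +0.447214

triangle: 4!×0!×0!/5! = 24/120
(j±m)!: 0!×4!×4!×0!×0!×0! = 576
prefactor² = (2J+1)×Δ×N² = 576/5
  k=4: +1/(4!×0!×0!×0!×0!×0!) = 1/24
Σ = 1/24  ⇒  CG² = 576/5×1/24² = 1/5
CG = +√(1/5) = +0.447214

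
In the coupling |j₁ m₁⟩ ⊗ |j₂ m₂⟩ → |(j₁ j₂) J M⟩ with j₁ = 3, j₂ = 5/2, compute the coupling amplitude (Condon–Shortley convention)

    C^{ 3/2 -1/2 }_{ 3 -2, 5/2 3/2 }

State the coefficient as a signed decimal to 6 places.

j₁+j₂−J=4  J+j₁−j₂=2  J−j₁+j₂=1  j₁+j₂+J+1=8
(j₁±m₁, j₂±m₂, J±M) = (1,5,4,1,1,2)
P² = 192/7
sum k=3..4:
  [3] −1/12 = -1/12
  [4] +1/24 = 1/24
S = -1/24
C² = P²·S² = 1/21 ; C = -0.218218

−√(1/21) ≈ -0.218218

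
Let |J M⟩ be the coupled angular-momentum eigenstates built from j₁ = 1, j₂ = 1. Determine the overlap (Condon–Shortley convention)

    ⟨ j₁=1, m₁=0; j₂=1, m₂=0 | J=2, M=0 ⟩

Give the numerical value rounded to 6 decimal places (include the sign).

+√(2/3) = +0.816497

j₁+j₂−J=0  J+j₁−j₂=2  J−j₁+j₂=2  j₁+j₂+J+1=5
(j₁±m₁, j₂±m₂, J±M) = (1,1,1,1,2,2)
P² = 2/3
sum k=0..0:
  [0] +1/1 = 1
S = 1
C² = P²·S² = 2/3 ; C = +0.816497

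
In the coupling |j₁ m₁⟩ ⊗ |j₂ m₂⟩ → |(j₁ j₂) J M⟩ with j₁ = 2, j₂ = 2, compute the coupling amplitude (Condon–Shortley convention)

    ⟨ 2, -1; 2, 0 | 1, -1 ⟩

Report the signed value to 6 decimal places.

√[3·3!1!1!/6! · 1!3!2!2!0!2!] = √(6/5)
  +(−1)^2/∏(2,1,1,0,0,1)! = 1/2  (running 1/2)
⟨..|..⟩ = √(6/5)·(1/2) = +0.547723

+0.547723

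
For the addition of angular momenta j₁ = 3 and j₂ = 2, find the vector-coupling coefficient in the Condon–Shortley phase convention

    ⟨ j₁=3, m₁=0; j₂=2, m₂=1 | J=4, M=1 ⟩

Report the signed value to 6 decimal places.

triangle: 1!·5!·3!/10! = 720/3628800
(j±m)!: 3!·3!·3!·1!·5!·3! = 155520
prefactor² = (2J+1)·Δ·N² = 1944/7
  k=0: +1/(0!·1!·3!·3!·2!·0!) = 1/72
  k=1: −1/(1!·0!·2!·2!·3!·1!) = -1/24
Σ = -1/36  ⇒  CG² = 1944/7·(-1/36)² = 3/14
CG = −√(3/14) = -0.462910

−√(3/14) = -0.462910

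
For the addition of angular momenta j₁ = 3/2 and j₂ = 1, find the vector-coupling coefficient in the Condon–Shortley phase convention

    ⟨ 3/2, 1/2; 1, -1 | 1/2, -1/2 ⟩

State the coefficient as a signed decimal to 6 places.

√[2·2!1!0!/4! · 2!1!0!2!0!1!] = √(2/3)
  +(−1)^0/∏(0,2,1,0,0,0)! = 1/2  (running 1/2)
⟨..|..⟩ = √(2/3)·(1/2) = +0.408248

+0.408248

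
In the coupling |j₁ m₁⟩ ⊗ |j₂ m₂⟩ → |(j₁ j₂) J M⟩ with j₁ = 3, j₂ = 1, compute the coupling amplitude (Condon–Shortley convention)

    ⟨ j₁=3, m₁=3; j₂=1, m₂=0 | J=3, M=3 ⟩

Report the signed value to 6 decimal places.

+0.866025  (= +√(3/4))

triangle: 1!·5!·1!/8! = 120/40320
(j±m)!: 6!·0!·1!·1!·6!·0! = 518400
prefactor² = (2J+1)·Δ·N² = 10800
  k=0: +1/(0!·1!·0!·1!·5!·0!) = 1/120
Σ = 1/120  ⇒  CG² = 10800·1/120² = 3/4
CG = +√(3/4) = +0.866025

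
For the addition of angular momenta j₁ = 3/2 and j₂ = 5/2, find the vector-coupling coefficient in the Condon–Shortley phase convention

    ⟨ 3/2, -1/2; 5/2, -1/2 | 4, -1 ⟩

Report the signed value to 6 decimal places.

+0.731925  (= +√(15/28))

triangle: 0!*3!*5!/9! = 720/362880
(j±m)!: 1!*2!*2!*3!*3!*5! = 17280
prefactor² = (2J+1)*Δ*N² = 2160/7
  k=0: +1/(0!*0!*2!*2!*1!*3!) = 1/24
Σ = 1/24  ⇒  CG² = 2160/7*1/24² = 15/28
CG = +√(15/28) = +0.731925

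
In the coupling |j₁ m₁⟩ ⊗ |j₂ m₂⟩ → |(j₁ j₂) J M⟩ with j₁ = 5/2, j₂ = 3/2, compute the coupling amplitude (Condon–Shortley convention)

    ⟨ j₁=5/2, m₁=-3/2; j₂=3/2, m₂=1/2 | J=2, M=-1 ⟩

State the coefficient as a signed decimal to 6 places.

√[5·2!3!1!/7! · 1!4!2!1!1!3!] = √(24/7)
  +(−1)^1/∏(1,1,3,1,0,0)! = -1/6  (running -1/6)
  +(−1)^2/∏(2,0,2,0,1,1)! = 1/4  (running 1/12)
⟨..|..⟩ = √(24/7)·(1/12) = +0.154303

+0.154303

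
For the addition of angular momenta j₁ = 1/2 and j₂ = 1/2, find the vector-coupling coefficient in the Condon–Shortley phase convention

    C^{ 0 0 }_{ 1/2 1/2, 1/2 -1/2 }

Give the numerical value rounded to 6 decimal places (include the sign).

triangle: 1!×0!×0!/2! = 1/2
(j±m)!: 1!×0!×0!×1!×0!×0! = 1
prefactor² = (2J+1)×Δ×N² = 1/2
  k=0: +1/(0!×1!×0!×0!×0!×0!) = 1
Σ = 1  ⇒  CG² = 1/2×1² = 1/2
CG = +√(1/2) = +0.707107

+√(1/2) ≈ +0.707107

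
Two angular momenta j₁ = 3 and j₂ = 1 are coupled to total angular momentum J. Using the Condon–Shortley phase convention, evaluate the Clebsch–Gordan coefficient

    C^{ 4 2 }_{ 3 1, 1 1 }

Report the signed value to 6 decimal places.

+0.731925

j₁+j₂−J=0  J+j₁−j₂=6  J−j₁+j₂=2  j₁+j₂+J+1=9
(j₁±m₁, j₂±m₂, J±M) = (4,2,2,0,6,2)
P² = 34560/7
sum k=0..0:
  [0] +1/96 = 1/96
S = 1/96
C² = P²·S² = 15/28 ; C = +0.731925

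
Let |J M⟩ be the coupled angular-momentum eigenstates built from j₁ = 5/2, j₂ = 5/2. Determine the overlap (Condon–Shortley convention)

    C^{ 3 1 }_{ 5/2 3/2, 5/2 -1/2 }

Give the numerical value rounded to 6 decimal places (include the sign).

+√(1/30) ≈ +0.182574

triangle: 2!×3!×3!/9! = 72/362880
(j±m)!: 4!×1!×2!×3!×4!×2! = 13824
prefactor² = (2J+1)×Δ×N² = 96/5
  k=0: +1/(0!×2!×1!×2!×2!×1!) = 1/8
  k=1: −1/(1!×1!×0!×1!×3!×2!) = -1/12
Σ = 1/24  ⇒  CG² = 96/5×1/24² = 1/30
CG = +√(1/30) = +0.182574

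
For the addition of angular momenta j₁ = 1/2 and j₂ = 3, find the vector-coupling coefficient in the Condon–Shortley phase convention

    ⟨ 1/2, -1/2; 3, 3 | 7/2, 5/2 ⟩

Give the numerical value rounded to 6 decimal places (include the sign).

+√(1/7) = +0.377964

√[8·0!1!6!/8! · 0!1!6!0!6!1!] = √(518400/7)
  +(−1)^0/∏(0,0,1,6,0,0)! = 1/720  (running 1/720)
⟨..|..⟩ = √(518400/7)·(1/720) = +0.377964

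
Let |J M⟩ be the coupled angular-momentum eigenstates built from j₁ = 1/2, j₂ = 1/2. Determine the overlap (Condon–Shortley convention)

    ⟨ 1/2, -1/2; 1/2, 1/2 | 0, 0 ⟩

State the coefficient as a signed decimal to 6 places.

−√(1/2) ≈ -0.707107

j₁+j₂−J=1  J+j₁−j₂=0  J−j₁+j₂=0  j₁+j₂+J+1=2
(j₁±m₁, j₂±m₂, J±M) = (0,1,1,0,0,0)
P² = 1/2
sum k=1..1:
  [1] −1/1 = -1
S = -1
C² = P²·S² = 1/2 ; C = -0.707107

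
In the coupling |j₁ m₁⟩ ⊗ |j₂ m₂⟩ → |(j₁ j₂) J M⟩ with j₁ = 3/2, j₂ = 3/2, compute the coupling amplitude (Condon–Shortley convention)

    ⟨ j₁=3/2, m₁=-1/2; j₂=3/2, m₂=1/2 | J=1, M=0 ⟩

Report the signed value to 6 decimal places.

j₁+j₂−J=2  J+j₁−j₂=1  J−j₁+j₂=1  j₁+j₂+J+1=5
(j₁±m₁, j₂±m₂, J±M) = (1,2,2,1,1,1)
P² = 1/5
sum k=1..2:
  [1] −1/1 = -1
  [2] +1/2 = 1/2
S = -1/2
C² = P²·S² = 1/20 ; C = -0.223607

−√(1/20) = -0.223607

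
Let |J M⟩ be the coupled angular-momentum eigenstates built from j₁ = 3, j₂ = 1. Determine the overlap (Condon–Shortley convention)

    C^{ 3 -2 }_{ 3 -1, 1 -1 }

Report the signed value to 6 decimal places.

+0.645497  (= +√(5/12))

j₁+j₂−J=1  J+j₁−j₂=5  J−j₁+j₂=1  j₁+j₂+J+1=8
(j₁±m₁, j₂±m₂, J±M) = (2,4,0,2,1,5)
P² = 240
sum k=0..0:
  [0] +1/24 = 1/24
S = 1/24
C² = P²·S² = 5/12 ; C = +0.645497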